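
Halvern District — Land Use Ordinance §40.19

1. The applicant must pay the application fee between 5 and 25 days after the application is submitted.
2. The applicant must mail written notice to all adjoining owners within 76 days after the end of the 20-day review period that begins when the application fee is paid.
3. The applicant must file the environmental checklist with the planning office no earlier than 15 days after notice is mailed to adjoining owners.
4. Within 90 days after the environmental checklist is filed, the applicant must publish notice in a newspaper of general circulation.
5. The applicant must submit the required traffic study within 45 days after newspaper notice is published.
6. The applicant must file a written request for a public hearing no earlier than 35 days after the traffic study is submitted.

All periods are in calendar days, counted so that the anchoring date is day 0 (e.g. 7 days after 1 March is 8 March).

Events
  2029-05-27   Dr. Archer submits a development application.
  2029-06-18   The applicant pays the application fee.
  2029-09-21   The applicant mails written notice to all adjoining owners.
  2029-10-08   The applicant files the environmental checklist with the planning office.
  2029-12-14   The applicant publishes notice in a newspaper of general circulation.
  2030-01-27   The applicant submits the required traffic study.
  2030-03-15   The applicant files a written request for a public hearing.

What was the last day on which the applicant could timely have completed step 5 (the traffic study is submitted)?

2030-01-28

Step 5 runs from 2029-12-14, when newspaper notice is published. 45 days after 2029-12-14 is 2030-01-28.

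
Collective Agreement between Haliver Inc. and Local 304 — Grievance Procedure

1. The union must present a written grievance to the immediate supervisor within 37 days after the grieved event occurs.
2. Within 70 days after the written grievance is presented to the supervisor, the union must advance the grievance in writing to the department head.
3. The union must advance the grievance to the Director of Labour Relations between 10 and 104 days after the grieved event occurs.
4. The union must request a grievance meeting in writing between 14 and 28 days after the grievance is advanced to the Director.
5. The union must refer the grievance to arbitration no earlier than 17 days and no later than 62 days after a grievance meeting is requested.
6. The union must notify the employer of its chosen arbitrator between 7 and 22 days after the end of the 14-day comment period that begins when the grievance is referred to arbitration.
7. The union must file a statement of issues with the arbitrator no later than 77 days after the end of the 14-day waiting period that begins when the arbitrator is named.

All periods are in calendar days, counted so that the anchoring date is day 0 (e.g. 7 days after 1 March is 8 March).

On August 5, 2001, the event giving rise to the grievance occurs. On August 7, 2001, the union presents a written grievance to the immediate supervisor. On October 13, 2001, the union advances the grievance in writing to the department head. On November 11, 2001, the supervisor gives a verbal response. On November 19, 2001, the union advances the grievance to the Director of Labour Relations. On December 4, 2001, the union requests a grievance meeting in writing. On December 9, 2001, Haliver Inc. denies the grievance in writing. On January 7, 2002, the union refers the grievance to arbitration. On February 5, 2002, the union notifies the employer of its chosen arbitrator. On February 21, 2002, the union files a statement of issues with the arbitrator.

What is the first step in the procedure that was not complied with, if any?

(1) due by August 5, 2001 + 37 days = September 11, 2001; August 7, 2001 is within that limit.
(2) due by August 7, 2001 + 70 days = October 16, 2001; done October 13, 2001 — timely.
(3) the permitted window runs from August 5, 2001 + 10 = August 15, 2001 to August 5, 2001 + 104 = November 17, 2001; done November 19, 2001 — 2 days after the window closed.
The procedure was therefore not followed at step 3.

Step 3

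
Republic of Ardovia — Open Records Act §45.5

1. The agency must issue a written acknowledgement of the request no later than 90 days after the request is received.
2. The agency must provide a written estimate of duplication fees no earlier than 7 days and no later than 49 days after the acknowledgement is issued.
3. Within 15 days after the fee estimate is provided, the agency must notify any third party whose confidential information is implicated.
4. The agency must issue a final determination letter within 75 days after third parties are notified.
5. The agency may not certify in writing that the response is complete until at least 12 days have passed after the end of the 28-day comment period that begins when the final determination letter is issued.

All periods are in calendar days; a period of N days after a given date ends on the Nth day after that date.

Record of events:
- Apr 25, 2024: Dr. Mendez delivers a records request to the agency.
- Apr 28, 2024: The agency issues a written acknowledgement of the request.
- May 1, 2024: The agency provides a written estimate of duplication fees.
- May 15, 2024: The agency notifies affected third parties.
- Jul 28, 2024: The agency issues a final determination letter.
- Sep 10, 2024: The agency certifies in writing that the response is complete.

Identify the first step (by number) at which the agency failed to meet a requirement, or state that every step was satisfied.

Step 2

(1) due by Apr 25, 2024 + 90 days = Jul 24, 2024; Apr 28, 2024 is within that limit.
(2) the permitted window runs from Apr 28, 2024 + 7 = May 5, 2024 to Apr 28, 2024 + 49 = Jun 16, 2024; May 1, 2024 is 4 days too early.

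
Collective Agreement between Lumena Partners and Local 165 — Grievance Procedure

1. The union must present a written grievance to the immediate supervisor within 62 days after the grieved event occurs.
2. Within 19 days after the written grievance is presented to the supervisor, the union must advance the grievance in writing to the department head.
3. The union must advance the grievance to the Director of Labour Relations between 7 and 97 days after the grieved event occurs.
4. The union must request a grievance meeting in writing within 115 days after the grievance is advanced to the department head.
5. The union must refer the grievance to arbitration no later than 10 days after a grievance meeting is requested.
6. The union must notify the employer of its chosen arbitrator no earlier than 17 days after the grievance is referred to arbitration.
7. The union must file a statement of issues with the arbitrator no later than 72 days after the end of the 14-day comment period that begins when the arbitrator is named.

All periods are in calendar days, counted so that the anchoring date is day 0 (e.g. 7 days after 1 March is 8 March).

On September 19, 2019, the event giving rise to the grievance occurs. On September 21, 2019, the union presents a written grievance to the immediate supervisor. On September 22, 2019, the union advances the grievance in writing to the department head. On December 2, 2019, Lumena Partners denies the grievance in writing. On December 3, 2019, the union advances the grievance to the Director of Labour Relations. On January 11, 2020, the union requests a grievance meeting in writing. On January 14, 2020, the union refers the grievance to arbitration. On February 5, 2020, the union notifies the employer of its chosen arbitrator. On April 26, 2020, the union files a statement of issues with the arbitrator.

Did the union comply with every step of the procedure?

Yes

Step 1: 62 days after September 19, 2019 (when the grieved event occurs) is November 20, 2019; done September 21, 2019 — timely.
Step 2: 19 days after September 21, 2019 (when the written grievance is presented to the supervisor) is October 10, 2019; done September 22, 2019 — timely.
Step 3: the window is 7–97 days after September 19, 2019 (when the grieved event occurs), so September 26, 2019 through December 25, 2019; done December 3, 2019 — within the window.
Step 4: 115 days after September 22, 2019 (when the grievance is advanced to the department head) is January 15, 2020; January 11, 2020 is within that limit.
Step 5: 10 days after January 11, 2020 (when a grievance meeting is requested) is January 21, 2020; completed January 14, 2020, before the deadline.
Step 6: the earliest permitted date is 17 days after January 14, 2020 (when the grievance is referred to arbitration), i.e. January 31, 2020; done February 5, 2020, after the minimum wait.
Step 7: 72 days after February 19, 2020 (end of the 14-day comment period, which began when the arbitrator is named on February 5, 2020) is May 1, 2020; completed April 26, 2020, before the deadline.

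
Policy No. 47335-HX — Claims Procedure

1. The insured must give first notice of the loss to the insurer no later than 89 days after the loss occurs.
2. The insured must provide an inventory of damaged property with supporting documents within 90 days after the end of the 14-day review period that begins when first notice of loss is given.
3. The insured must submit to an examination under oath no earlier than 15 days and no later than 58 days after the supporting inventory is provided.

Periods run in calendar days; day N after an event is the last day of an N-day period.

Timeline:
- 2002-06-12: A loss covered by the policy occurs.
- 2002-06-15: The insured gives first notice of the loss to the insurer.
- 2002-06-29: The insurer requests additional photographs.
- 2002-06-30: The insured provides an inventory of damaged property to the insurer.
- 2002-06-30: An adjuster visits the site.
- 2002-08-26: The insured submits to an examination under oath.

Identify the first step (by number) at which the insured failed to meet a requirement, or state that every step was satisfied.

(1) due by 2002-06-12 + 89 days = 2002-09-09; done 2002-06-15 — timely.
(2) due by 2002-06-29 + 90 days = 2002-09-27; completed 2002-06-30, before the deadline.
(3) the permitted window runs from 2002-06-30 + 15 = 2002-07-15 to 2002-06-30 + 58 = 2002-08-27; 2002-08-26 falls inside that range.

None — every step was satisfied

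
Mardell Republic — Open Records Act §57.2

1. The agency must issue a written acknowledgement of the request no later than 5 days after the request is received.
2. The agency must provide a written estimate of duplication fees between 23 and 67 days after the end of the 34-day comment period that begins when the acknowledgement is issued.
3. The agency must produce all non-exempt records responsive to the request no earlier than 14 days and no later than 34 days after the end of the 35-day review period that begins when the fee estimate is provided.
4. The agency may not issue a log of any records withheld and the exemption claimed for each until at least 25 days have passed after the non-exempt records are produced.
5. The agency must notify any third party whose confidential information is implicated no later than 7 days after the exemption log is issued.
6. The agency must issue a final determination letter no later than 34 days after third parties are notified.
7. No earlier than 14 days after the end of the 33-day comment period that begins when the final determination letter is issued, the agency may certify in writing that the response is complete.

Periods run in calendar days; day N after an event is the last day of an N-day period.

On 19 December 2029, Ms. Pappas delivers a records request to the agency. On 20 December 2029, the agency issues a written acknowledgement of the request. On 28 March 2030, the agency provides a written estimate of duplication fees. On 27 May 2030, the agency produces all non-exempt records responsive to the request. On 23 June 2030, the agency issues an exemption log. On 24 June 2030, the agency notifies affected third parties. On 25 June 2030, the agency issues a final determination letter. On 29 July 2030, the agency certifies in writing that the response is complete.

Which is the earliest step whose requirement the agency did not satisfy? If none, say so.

(1) due by 19 December 2029 + 5 days = 24 December 2029; 20 December 2029 is within that limit.
(2) the permitted window runs from 23 January 2030 + 23 = 15 February 2030 to 23 January 2030 + 67 = 31 March 2030; done 28 March 2030, which is between those dates.
(3) the permitted window runs from 2 May 2030 + 14 = 16 May 2030 to 2 May 2030 + 34 = 5 June 2030; done 27 May 2030 — within the window.
(4) permitted from 27 May 2030 + 25 days = 21 June 2030 onward; done 23 June 2030 — permitted.
(5) due by 23 June 2030 + 7 days = 30 June 2030; done 24 June 2030 — timely.
(6) due by 24 June 2030 + 34 days = 28 July 2030; 25 June 2030 is within that limit.
(7) permitted from 28 July 2030 + 14 days = 11 August 2030 onward; acted on 29 July 2030, 13 days prematurely.
No need to go further; step 7 was not satisfied.

Step 7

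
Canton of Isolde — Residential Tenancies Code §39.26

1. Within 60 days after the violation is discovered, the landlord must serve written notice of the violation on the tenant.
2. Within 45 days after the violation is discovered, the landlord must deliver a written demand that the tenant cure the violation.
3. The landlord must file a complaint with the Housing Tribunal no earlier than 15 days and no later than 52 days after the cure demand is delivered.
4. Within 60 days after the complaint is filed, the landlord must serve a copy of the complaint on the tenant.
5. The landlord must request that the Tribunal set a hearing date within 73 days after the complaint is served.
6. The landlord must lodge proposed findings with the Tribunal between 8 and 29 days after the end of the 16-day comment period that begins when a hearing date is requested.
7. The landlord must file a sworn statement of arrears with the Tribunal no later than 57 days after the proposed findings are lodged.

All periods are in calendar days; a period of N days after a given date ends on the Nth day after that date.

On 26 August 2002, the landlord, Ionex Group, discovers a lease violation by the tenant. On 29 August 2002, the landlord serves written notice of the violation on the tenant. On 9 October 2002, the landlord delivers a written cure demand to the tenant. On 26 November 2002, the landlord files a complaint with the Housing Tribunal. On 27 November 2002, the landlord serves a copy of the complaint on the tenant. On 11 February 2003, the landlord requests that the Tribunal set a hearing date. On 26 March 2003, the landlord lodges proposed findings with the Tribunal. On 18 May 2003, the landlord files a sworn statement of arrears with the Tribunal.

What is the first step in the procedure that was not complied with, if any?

Step 5

Step 1: 60 days after 26 August 2002 (when the violation is discovered) is 25 October 2002; completed 29 August 2002, before the deadline.
Step 2: 45 days after 26 August 2002 (when the violation is discovered) is 10 October 2002; completed 9 October 2002, before the deadline.
Step 3: the window is 15–52 days after 9 October 2002 (when the cure demand is delivered), so 24 October 2002 through 30 November 2002; done 26 November 2002, which is between those dates.
Step 4: 60 days after 26 November 2002 (when the complaint is filed) is 25 January 2003; completed 27 November 2002, before the deadline.
Step 5: 73 days after 27 November 2002 (when the complaint is served) is 8 February 2003; not done until 11 February 2003, 3 days after the deadline.
Later steps need not be reached.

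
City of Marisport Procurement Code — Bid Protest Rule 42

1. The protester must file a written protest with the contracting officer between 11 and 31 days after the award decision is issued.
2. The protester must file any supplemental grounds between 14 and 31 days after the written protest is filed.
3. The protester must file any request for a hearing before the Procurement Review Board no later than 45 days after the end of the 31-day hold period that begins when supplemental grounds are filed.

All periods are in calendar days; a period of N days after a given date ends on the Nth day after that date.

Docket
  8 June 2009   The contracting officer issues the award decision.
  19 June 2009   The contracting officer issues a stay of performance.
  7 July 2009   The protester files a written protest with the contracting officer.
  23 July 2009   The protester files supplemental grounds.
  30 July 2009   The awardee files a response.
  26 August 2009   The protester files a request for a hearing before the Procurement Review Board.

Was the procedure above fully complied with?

Step 1: the window is 11–31 days after 8 June 2009 (when the award decision is issued), so 19 June 2009 through 9 July 2009; done 7 July 2009, which is between those dates.
Step 2: the window is 14–31 days after 7 July 2009 (when the written protest is filed), so 21 July 2009 through 7 August 2009; done 23 July 2009, which is between those dates.
Step 3: 45 days after 23 August 2009 (end of the 31-day hold period, which began when supplemental grounds are filed on 23 July 2009) is 7 October 2009; 26 August 2009 is within that limit.

Yes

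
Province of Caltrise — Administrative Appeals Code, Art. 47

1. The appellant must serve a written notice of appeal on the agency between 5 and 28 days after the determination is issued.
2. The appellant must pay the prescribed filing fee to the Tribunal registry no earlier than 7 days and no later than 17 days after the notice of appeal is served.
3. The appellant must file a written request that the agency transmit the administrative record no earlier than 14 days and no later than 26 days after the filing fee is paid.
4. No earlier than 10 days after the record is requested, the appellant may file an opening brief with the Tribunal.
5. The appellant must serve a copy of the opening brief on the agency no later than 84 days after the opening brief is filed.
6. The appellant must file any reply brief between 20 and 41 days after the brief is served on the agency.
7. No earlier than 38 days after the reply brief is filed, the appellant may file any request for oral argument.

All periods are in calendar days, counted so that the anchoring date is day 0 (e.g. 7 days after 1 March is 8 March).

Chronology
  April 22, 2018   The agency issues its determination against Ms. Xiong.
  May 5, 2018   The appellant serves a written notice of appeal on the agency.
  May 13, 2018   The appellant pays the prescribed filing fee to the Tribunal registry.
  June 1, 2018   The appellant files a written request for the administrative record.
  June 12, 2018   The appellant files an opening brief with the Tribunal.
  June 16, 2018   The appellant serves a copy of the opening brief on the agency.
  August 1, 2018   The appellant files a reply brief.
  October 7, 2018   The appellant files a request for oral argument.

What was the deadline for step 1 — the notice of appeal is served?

Step 1 runs from April 22, 2018, when the determination is issued. The window is 5–28 days after April 22, 2018; it closes on May 20, 2018.

May 20, 2018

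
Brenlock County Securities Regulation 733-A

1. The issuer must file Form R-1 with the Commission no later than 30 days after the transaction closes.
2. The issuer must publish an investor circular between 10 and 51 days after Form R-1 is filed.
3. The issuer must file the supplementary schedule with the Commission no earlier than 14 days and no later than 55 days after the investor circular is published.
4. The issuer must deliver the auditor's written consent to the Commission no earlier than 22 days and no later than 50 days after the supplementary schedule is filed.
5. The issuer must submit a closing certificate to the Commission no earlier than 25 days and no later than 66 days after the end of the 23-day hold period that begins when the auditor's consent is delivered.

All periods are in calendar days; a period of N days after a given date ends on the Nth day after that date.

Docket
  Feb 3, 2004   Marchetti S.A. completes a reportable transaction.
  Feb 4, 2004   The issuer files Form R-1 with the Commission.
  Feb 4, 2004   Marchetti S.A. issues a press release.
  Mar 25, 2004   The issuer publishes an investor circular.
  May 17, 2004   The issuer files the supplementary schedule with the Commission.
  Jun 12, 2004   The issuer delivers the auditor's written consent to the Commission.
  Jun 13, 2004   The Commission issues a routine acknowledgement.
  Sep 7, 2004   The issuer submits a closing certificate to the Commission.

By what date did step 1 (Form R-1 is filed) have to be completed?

Step 1 runs from Feb 3, 2004, when the transaction closes. 30 days after Feb 3, 2004 is Mar 4, 2004.

Mar 4, 2004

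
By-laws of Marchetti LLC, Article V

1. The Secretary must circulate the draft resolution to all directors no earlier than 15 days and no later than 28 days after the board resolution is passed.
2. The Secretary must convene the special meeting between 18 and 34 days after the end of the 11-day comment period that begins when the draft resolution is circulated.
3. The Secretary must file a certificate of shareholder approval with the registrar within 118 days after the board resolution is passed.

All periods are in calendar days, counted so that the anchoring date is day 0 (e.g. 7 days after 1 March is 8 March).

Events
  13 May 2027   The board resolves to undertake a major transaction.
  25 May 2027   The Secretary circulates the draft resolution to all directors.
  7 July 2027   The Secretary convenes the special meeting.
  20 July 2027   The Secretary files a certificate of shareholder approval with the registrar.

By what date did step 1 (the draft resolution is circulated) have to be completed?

10 June 2027

Step 1 runs from 13 May 2027, when the board resolution is passed. The window is 15–28 days after 13 May 2027; it closes on 10 June 2027.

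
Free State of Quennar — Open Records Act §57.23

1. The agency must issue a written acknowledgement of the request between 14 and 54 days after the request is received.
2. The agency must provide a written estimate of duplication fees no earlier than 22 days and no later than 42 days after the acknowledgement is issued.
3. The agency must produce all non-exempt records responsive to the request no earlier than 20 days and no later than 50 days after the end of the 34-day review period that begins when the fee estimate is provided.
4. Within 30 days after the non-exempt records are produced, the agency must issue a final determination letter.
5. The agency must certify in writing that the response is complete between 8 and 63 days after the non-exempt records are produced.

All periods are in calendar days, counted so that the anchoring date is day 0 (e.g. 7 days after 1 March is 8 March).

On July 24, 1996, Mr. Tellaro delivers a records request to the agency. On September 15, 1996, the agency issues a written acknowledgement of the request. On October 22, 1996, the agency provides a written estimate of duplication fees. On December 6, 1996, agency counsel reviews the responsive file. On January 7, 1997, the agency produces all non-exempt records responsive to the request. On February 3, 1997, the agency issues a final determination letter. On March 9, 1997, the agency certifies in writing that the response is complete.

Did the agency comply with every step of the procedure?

Step 1: the window is 14–54 days after July 24, 1996 (when the request is received), so August 7, 1996 through September 16, 1996; done September 15, 1996, which is between those dates.
Step 2: the window is 22–42 days after September 15, 1996 (when the acknowledgement is issued), so October 7, 1996 through October 27, 1996; October 22, 1996 falls inside that range.
Step 3: the window is 20–50 days after November 25, 1996 (end of the 34-day review period, which began when the fee estimate is provided on October 22, 1996), so December 15, 1996 through January 14, 1997; done January 7, 1997, which is between those dates.
Step 4: 30 days after January 7, 1997 (when the non-exempt records are produced) is February 6, 1997; completed February 3, 1997, before the deadline.
Step 5: the window is 8–63 days after January 7, 1997 (when the non-exempt records are produced), so January 15, 1997 through March 11, 1997; done March 9, 1997, which is between those dates.

Yes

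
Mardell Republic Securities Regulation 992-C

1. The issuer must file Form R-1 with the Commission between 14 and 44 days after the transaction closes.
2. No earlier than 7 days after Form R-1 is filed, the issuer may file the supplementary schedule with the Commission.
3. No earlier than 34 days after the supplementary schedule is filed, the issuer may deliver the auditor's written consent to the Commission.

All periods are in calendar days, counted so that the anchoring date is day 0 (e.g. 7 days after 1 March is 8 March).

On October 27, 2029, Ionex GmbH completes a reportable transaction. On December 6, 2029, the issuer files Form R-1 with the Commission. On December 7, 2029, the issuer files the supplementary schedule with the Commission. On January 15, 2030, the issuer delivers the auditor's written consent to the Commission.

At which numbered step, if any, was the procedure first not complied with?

Step 2

Step 1 — 14 and 44 days from October 27, 2029 (when the transaction closes) are November 10, 2029 and December 10, 2029 respectively; December 6, 2029 falls inside that range.
Step 2 — must wait 7 days from December 6, 2029 (when Form R-1 is filed), so not before December 13, 2029; December 7, 2029 is 6 days before the earliest permitted date.
Later steps need not be reached.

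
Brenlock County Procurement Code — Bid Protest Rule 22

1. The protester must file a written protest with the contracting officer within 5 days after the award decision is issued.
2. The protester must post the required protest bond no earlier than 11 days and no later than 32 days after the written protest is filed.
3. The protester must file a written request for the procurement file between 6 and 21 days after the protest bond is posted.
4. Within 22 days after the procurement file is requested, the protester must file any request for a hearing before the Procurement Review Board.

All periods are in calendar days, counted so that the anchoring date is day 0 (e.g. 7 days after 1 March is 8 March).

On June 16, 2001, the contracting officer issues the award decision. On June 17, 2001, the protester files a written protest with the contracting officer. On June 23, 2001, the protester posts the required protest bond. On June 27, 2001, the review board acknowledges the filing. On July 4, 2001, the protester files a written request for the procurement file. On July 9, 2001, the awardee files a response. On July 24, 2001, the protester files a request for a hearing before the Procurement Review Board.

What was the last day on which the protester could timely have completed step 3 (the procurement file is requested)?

Step 3 runs from June 23, 2001, when the protest bond is posted. The window is 6–21 days after June 23, 2001; it closes on July 14, 2001.

July 14, 2001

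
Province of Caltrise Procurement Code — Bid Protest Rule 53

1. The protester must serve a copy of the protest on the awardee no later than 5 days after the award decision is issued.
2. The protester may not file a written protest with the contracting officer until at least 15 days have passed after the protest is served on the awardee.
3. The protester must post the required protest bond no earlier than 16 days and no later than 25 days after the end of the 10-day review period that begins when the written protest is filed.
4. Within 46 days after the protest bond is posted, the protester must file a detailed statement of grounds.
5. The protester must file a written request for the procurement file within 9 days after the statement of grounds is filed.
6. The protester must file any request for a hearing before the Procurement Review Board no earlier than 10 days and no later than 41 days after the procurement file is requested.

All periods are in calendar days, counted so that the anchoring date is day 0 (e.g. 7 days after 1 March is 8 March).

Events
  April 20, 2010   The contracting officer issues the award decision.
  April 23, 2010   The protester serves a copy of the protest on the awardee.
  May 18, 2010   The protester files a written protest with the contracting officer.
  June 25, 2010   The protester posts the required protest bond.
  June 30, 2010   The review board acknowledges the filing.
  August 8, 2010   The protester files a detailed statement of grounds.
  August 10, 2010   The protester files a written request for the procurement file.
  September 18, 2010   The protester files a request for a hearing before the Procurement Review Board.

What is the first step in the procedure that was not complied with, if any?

(1) due by April 20, 2010 + 5 days = April 25, 2010; completed April 23, 2010, before the deadline.
(2) permitted from April 23, 2010 + 15 days = May 8, 2010 onward; done May 18, 2010, after the minimum wait.
(3) the permitted window runs from May 28, 2010 + 16 = June 13, 2010 to May 28, 2010 + 25 = June 22, 2010; June 25, 2010 is 3 days past the end of the window.

Step 3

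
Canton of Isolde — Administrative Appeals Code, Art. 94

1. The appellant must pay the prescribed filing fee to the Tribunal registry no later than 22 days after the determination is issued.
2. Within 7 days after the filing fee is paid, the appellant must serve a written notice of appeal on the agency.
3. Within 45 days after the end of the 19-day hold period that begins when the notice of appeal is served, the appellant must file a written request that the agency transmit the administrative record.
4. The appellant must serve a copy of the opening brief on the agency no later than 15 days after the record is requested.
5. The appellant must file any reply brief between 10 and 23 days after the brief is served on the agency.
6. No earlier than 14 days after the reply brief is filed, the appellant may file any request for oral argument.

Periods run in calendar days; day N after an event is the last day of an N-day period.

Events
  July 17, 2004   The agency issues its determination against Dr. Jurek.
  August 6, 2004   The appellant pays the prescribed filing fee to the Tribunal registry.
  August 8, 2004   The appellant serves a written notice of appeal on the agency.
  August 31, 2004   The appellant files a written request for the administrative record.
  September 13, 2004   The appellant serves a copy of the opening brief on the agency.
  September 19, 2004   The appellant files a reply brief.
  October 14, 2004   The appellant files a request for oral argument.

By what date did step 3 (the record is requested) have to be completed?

The notice of appeal is served on August 8, 2004; the 19-day hold period therefore ends August 27, 2004, and step 3 runs from that date. 45 days after August 27, 2004 is October 11, 2004.

October 11, 2004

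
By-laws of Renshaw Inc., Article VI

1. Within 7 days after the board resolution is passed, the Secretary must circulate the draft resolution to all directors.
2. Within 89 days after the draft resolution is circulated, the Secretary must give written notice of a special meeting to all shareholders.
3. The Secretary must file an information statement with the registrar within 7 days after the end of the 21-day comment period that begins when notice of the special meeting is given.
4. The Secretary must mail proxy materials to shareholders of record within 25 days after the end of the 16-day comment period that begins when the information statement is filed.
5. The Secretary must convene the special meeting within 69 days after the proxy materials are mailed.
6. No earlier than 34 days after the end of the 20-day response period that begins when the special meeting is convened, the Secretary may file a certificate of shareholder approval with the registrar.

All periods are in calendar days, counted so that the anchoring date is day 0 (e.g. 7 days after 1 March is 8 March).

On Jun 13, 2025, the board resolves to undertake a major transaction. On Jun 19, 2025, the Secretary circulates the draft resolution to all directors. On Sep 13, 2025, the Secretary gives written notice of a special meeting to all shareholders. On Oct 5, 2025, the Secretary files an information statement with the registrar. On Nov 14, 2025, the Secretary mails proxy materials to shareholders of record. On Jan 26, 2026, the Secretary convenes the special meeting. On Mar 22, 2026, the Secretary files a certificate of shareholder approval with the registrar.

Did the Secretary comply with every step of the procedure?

No

Step 1 — counting 7 days from Jun 13, 2025 (when the board resolution is passed) gives a deadline of Jun 20, 2025; done Jun 19, 2025 — timely.
Step 2 — counting 89 days from Jun 19, 2025 (when the draft resolution is circulated) gives a deadline of Sep 16, 2025; completed Sep 13, 2025, before the deadline.
Step 3 — counting 7 days from Oct 4, 2025 (end of the 21-day comment period, which began when notice of the special meeting is given on Sep 13, 2025) gives a deadline of Oct 11, 2025; done Oct 5, 2025 — timely.
Step 4 — counting 25 days from Oct 21, 2025 (end of the 16-day comment period, which began when the information statement is filed on Oct 5, 2025) gives a deadline of Nov 15, 2025; done Nov 14, 2025 — timely.
Step 5 — counting 69 days from Nov 14, 2025 (when the proxy materials are mailed) gives a deadline of Jan 22, 2026; Jan 26, 2026 misses that deadline by 4 days.
The procedure was therefore not followed at step 5.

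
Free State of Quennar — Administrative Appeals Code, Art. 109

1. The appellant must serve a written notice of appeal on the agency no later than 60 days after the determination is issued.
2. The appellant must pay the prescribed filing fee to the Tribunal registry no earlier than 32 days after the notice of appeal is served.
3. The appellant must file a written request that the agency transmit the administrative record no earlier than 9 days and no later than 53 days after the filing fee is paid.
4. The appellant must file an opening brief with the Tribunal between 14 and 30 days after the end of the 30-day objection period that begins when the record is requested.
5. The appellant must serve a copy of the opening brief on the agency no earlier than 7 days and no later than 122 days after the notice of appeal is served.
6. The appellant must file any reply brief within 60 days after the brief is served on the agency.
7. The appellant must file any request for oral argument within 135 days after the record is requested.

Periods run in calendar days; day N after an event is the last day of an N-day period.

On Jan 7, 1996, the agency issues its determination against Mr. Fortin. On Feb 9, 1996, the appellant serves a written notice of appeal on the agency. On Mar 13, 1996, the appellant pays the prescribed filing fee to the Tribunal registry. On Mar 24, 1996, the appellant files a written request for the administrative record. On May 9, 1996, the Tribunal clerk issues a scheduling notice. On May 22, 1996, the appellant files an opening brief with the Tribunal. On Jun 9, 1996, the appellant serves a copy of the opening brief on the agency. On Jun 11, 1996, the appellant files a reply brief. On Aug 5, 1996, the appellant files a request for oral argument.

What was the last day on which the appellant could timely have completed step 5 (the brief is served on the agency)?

Step 5 runs from Feb 9, 1996, when the notice of appeal is served. The window is 7–122 days after Feb 9, 1996; it closes on Jun 10, 1996.

Jun 10, 1996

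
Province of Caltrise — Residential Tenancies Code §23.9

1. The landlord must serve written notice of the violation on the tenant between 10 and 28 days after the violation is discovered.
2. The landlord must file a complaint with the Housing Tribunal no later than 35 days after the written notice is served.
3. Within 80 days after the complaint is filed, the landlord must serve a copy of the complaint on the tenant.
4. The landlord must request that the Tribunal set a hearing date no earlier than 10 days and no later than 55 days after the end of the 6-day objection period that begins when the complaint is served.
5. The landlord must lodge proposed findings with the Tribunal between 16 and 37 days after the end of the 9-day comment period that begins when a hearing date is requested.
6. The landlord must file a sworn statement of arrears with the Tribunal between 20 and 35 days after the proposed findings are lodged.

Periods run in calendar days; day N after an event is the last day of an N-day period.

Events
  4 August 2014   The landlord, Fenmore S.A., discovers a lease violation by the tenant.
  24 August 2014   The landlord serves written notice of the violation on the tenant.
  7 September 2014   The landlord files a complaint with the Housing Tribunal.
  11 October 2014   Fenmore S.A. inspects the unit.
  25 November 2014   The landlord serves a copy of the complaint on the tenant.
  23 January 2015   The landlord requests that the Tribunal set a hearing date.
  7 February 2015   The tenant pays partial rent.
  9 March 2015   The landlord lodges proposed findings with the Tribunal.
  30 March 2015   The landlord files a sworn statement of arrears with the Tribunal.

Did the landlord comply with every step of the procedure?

Step 1: the window is 10–28 days after 4 August 2014 (when the violation is discovered), so 14 August 2014 through 1 September 2014; 24 August 2014 falls inside that range.
Step 2: 35 days after 24 August 2014 (when the written notice is served) is 28 September 2014; 7 September 2014 is within that limit.
Step 3: 80 days after 7 September 2014 (when the complaint is filed) is 26 November 2014; 25 November 2014 is within that limit.
Step 4: the window is 10–55 days after 1 December 2014 (end of the 6-day objection period, which began when the complaint is served on 25 November 2014), so 11 December 2014 through 25 January 2015; done 23 January 2015, which is between those dates.
Step 5: the window is 16–37 days after 1 February 2015 (end of the 9-day comment period, which began when a hearing date is requested on 23 January 2015), so 17 February 2015 through 10 March 2015; done 9 March 2015, which is between those dates.
Step 6: the window is 20–35 days after 9 March 2015 (when the proposed findings are lodged), so 29 March 2015 through 13 April 2015; 30 March 2015 falls inside that range.

Yes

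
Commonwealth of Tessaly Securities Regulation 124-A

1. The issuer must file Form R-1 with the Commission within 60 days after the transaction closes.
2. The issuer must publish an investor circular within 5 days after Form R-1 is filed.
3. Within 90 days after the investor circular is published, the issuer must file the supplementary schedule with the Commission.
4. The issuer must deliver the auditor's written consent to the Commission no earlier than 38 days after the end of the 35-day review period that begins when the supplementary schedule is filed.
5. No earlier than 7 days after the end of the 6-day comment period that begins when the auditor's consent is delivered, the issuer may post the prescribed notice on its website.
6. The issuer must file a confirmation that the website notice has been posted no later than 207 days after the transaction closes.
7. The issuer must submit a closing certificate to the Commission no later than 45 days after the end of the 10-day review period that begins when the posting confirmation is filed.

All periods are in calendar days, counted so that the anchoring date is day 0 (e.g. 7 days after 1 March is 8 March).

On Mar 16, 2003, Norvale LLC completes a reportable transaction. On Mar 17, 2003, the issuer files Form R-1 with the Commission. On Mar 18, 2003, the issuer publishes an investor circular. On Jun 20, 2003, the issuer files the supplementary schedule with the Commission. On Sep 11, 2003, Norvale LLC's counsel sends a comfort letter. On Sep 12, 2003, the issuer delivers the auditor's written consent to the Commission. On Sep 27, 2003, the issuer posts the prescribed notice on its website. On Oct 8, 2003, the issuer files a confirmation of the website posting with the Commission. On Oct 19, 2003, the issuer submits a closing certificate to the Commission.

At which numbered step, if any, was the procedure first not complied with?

Step 1: 60 days after Mar 16, 2003 (when the transaction closes) is May 15, 2003; completed Mar 17, 2003, before the deadline.
Step 2: 5 days after Mar 17, 2003 (when Form R-1 is filed) is Mar 22, 2003; done Mar 18, 2003 — timely.
Step 3: 90 days after Mar 18, 2003 (when the investor circular is published) is Jun 16, 2003; not done until Jun 20, 2003, 4 days after the deadline.

Step 3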